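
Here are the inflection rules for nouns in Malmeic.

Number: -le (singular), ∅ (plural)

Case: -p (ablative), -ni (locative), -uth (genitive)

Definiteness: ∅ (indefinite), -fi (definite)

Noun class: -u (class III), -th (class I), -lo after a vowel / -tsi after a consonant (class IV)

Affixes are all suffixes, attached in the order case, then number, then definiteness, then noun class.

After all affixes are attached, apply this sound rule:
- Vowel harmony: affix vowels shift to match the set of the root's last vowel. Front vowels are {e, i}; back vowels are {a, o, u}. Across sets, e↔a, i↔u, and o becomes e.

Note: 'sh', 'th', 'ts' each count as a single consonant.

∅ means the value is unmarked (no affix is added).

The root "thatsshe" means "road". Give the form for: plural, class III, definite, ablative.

Attach case ablative -p → thatsshep.
number = plural: zero marking, form stays thatsshep.
Attach definiteness definite -fi → thatsshepfi.
Attach noun class class III -u → thatsshepfiu.
Apply vowel harmony: thatsshepfiu → thatsshepfii.

thatsshepfii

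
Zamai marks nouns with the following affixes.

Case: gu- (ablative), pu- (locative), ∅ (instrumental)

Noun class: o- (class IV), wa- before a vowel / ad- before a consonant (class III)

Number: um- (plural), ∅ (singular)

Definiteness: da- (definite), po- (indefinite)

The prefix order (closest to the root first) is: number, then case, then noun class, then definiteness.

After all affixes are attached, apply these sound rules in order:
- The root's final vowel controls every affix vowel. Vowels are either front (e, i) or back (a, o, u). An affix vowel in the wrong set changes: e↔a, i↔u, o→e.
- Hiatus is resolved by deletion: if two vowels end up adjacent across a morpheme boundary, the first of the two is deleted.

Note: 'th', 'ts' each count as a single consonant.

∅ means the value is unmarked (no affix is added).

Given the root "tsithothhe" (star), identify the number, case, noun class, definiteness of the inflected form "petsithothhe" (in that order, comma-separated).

Segment: po-o-tsithothhe.
number: ∅ → singular.
case: ∅ → instrumental.
noun class: o- → class IV.
definiteness: po- → indefinite.

singular, instrumental, class IV, indefinite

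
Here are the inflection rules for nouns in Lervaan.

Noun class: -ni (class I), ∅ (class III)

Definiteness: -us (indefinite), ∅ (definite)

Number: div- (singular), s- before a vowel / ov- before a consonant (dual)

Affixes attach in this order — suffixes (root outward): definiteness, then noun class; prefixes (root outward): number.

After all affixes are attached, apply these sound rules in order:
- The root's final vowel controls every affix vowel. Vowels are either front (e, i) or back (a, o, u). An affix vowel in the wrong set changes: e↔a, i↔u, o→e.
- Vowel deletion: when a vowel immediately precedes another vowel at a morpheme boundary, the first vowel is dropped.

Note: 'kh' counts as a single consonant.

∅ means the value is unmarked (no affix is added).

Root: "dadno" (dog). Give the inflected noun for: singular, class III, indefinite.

duvdadnus

Attach definiteness indefinite -us → dadnous.
Attach number singular div- → divdadnous.
noun class = class III: zero marking, form stays divdadnous.
Apply vowel harmony: divdadnous → duvdadnous.
Apply vowel deletion: duvdadnous → duvdadnus.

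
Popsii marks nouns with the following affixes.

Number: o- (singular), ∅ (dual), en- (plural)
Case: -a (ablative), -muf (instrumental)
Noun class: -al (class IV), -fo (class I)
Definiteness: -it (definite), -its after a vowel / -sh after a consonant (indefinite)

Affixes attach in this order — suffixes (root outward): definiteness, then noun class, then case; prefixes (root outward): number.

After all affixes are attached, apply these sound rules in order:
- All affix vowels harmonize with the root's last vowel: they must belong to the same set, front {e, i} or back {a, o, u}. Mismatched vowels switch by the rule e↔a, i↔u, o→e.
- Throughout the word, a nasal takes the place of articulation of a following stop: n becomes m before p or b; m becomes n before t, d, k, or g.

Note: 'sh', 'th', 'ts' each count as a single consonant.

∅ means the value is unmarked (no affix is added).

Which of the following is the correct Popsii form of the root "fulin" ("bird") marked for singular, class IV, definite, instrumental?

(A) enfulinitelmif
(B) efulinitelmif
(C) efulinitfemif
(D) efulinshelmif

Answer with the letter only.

Attach definiteness definite -it → fulinit.
Attach number singular o- → ofulinit.
Attach noun class class IV -al → ofulinital.
Attach case instrumental -muf → ofulinitalmuf.
Apply vowel harmony: ofulinitalmuf → efulinitelmif.
Nasal assimilation: no change.
So the correct form is efulinitelmif, option (B).
(C) efulinitfemif is wrong: it uses class I instead of class IV for noun class.
(A) enfulinitelmif is wrong: it uses plural instead of singular for number.
(D) efulinshelmif is wrong: it uses indefinite instead of definite for definiteness.

B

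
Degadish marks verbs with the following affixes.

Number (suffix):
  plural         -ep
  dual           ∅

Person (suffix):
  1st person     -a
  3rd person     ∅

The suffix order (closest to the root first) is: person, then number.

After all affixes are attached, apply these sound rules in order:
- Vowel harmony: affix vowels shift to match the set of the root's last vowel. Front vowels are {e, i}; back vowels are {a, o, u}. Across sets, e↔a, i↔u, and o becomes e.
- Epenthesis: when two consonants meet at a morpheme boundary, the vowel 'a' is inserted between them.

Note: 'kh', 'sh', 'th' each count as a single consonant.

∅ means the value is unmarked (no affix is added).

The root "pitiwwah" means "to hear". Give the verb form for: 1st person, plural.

Attach person 1st person -a → pitiwwaha.
Attach number plural -ep → pitiwwahaep.
Apply vowel harmony: pitiwwahaep → pitiwwahaap.
Epenthesis: no change.

pitiwwahaap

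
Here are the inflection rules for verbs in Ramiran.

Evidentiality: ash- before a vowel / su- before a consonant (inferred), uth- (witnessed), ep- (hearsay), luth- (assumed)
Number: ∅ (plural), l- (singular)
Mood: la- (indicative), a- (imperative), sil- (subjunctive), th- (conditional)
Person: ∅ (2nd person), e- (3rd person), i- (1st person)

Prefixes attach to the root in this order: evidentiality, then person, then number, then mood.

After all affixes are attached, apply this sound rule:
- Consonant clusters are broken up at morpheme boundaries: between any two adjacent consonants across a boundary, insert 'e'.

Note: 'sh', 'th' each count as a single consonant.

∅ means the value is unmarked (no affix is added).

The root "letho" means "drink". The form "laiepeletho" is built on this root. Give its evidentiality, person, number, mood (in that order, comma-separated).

Segment: la-i-ep-letho.
evidentiality: ep- → hearsay.
person: i- → 1st person.
number: ∅ → plural.
mood: la- → indicative.

hearsay, 1st person, plural, indicative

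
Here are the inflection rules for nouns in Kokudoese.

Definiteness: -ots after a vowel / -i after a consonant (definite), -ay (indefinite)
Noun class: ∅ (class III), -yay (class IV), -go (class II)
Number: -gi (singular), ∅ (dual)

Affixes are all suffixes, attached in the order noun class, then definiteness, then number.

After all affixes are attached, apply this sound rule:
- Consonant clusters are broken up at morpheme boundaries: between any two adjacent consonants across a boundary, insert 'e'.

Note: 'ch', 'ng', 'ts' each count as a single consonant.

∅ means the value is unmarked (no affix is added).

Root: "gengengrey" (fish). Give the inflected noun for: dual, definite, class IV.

Attach noun class class IV -yay → gengengreyyay.
Attach definiteness definite -i (after consonant 'y') → gengengreyyayi.
number = dual: zero marking, form stays gengengreyyayi.
Apply epenthesis: gengengreyyayi → gengengreyeyayi.

gengengreyeyayi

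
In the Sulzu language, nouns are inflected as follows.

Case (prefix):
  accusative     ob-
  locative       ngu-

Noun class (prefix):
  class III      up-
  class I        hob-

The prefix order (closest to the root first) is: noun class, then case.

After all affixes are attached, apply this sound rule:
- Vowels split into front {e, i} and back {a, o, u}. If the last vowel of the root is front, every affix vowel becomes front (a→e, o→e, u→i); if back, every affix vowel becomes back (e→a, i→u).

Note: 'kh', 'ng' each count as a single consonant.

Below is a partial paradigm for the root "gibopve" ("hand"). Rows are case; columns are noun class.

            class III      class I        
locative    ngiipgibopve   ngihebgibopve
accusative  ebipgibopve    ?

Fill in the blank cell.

Attach noun class class I hob- → hobgibopve.
Attach case accusative ob- → obhobgibopve.
Apply vowel harmony: obhobgibopve → ebhebgibopve.

ebhebgibopve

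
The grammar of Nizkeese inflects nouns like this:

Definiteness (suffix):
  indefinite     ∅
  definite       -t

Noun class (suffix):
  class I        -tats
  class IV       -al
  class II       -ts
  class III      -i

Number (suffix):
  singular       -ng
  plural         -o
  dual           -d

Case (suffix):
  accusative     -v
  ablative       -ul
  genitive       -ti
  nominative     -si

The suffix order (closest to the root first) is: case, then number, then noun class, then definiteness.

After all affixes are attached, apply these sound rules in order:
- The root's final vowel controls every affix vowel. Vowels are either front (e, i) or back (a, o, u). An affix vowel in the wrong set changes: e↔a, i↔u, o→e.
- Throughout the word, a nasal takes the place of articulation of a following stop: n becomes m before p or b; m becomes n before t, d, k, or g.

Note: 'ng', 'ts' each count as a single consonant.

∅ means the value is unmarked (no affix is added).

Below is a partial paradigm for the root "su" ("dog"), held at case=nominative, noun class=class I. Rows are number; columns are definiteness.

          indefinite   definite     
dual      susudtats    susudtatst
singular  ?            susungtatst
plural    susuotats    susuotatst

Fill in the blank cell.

susungtats

Attach case nominative -si → susi.
Attach number singular -ng → susing.
Attach noun class class I -tats → susingtats.
definiteness = indefinite: zero marking, form stays susingtats.
Apply vowel harmony: susingtats → susungtats.
Nasal assimilation: no change.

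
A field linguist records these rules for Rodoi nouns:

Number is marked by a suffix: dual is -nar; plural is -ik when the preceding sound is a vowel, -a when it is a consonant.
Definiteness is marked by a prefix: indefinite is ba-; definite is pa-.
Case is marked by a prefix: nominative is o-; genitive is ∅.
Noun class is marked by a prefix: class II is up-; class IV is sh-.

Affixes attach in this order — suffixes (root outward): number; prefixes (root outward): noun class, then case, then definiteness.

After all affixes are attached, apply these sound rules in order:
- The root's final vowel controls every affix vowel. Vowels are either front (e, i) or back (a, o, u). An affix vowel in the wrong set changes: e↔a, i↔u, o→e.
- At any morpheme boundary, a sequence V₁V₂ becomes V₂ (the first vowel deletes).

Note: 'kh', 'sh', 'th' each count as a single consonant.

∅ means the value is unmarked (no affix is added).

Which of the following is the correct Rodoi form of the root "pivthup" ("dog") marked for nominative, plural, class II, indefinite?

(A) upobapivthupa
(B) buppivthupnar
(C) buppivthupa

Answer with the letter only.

Attach noun class class II up- → uppivthup.
Attach case nominative o- → ouppivthup.
Attach definiteness indefinite ba- → baouppivthup.
Attach number plural -a (after consonant 'p') → baouppivthupa.
Vowel harmony: no change.
Apply vowel deletion: baouppivthupa → buppivthupa.
So the correct form is buppivthupa, option (C).
(B) buppivthupnar is wrong: it uses dual instead of plural for number.
(A) upobapivthupa is wrong: it has the affixes in the wrong order.

C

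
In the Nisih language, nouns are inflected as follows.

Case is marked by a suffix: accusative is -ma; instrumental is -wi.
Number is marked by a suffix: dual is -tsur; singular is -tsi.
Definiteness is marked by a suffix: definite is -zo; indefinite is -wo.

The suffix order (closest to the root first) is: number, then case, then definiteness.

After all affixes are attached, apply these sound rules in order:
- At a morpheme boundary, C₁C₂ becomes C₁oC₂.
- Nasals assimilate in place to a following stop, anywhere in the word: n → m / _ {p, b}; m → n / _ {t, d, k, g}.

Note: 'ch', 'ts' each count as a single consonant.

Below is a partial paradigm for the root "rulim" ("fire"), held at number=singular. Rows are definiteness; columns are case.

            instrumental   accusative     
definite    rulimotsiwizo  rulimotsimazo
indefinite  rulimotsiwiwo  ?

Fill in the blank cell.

Attach number singular -tsi → rulimtsi.
Attach case accusative -ma → rulimtsima.
Attach definiteness indefinite -wo → rulimtsimawo.
Apply epenthesis: rulimtsimawo → rulimotsimawo.
Nasal assimilation: no change.

rulimotsimawo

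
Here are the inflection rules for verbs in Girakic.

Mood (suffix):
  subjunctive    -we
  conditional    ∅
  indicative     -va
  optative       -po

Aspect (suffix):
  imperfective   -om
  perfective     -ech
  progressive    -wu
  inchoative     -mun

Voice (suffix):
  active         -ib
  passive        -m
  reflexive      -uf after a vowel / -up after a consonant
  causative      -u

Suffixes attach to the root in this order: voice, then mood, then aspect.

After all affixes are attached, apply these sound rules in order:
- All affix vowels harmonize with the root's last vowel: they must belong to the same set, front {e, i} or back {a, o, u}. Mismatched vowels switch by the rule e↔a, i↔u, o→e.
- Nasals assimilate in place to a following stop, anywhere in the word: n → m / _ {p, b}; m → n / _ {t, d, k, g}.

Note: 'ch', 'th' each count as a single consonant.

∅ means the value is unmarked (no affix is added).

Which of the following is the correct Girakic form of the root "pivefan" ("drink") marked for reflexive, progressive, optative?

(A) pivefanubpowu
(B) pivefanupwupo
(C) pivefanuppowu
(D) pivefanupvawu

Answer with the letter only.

Attach voice reflexive -up (after consonant 'n') → pivefanup.
Attach mood optative -po → pivefanuppo.
Attach aspect progressive -wu → pivefanuppowu.
Vowel harmony: no change.
Nasal assimilation: no change.
So the correct form is pivefanuppowu, option (C).
(D) pivefanupvawu is wrong: it uses indicative instead of optative for mood.
(A) pivefanubpowu is wrong: it uses active instead of reflexive for voice.
(B) pivefanupwupo is wrong: it has the affixes in the wrong order.

C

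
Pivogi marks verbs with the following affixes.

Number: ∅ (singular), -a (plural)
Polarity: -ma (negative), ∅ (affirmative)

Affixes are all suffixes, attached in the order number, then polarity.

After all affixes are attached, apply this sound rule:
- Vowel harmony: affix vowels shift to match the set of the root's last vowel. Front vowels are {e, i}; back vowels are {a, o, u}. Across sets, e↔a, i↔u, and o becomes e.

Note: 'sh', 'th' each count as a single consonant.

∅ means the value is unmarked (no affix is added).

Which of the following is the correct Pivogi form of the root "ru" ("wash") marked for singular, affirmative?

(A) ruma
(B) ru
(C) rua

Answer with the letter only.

number = singular: zero marking, form stays ru.
polarity = affirmative: zero marking, form stays ru.
Vowel harmony: no change.
So the correct form is ru, option (B).
(C) rua is wrong: it uses plural instead of singular for number.
(A) ruma is wrong: it uses negative instead of affirmative for polarity.

B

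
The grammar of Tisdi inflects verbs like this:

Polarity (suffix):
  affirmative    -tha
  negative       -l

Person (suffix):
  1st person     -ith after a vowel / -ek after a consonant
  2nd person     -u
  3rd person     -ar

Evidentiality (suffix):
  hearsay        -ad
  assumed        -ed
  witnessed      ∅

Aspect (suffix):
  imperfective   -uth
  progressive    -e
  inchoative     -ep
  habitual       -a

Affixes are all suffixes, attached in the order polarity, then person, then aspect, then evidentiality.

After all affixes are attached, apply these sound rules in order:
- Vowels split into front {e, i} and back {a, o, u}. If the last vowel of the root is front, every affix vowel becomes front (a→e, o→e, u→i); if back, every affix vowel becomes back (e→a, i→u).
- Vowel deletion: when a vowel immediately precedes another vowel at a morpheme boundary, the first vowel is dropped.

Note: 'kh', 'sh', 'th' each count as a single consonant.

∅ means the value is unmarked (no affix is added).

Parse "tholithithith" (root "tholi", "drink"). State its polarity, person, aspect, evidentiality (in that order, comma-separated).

affirmative, 1st person, imperfective, witnessed

Segment: tholi-tha-ith-uth.
polarity: -tha → affirmative.
person: -ith/ek → 1st person.
aspect: -uth → imperfective.
evidentiality: ∅ → witnessed.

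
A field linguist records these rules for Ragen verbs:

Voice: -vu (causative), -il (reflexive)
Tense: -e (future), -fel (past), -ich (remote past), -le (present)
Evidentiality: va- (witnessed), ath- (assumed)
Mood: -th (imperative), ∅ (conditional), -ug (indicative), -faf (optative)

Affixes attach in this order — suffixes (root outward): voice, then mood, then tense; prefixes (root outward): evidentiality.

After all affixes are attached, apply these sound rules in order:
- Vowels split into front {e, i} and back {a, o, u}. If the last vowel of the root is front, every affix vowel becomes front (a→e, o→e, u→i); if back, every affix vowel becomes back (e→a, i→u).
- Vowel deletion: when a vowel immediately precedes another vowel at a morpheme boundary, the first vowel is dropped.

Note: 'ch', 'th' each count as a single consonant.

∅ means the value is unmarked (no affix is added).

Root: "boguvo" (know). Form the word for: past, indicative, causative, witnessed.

vaboguvovugfal

Attach evidentiality witnessed va- → vaboguvo.
Attach voice causative -vu → vaboguvovu.
Attach mood indicative -ug → vaboguvovuug.
Attach tense past -fel → vaboguvovuugfel.
Apply vowel harmony: vaboguvovuugfel → vaboguvovuugfal.
Apply vowel deletion: vaboguvovuugfal → vaboguvovugfal.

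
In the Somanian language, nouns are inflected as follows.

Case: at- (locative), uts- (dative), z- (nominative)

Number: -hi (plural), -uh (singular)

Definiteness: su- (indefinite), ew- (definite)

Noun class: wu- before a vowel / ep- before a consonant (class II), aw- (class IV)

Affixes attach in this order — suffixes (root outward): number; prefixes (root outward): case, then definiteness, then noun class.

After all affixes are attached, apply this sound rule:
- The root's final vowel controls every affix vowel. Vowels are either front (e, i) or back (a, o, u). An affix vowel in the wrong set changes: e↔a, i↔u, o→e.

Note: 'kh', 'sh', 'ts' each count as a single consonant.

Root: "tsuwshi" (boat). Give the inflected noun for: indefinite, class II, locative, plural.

Attach case locative at- → attsuwshi.
Attach definiteness indefinite su- → suattsuwshi.
Attach number plural -hi → suattsuwshihi.
Attach noun class class II ep- (before consonant 's') → epsuattsuwshihi.
Apply vowel harmony: epsuattsuwshihi → epsiettsuwshihi.

epsiettsuwshihi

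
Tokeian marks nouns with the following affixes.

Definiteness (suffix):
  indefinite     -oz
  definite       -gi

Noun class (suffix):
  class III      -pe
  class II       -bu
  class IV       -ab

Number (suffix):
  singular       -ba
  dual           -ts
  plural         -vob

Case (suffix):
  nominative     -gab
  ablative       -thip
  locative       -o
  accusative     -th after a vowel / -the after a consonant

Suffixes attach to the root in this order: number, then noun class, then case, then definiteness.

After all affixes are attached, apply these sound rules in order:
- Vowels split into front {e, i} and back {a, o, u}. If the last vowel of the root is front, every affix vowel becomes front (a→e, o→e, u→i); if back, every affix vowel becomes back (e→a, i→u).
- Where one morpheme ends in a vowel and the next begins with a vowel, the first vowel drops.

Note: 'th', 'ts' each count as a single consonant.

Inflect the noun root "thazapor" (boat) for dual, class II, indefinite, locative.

thazaportsboz

Attach number dual -ts → thazaports.
Attach noun class class II -bu → thazaportsbu.
Attach case locative -o → thazaportsbuo.
Attach definiteness indefinite -oz → thazaportsbuooz.
Vowel harmony: no change.
Apply vowel deletion: thazaportsbuooz → thazaportsboz.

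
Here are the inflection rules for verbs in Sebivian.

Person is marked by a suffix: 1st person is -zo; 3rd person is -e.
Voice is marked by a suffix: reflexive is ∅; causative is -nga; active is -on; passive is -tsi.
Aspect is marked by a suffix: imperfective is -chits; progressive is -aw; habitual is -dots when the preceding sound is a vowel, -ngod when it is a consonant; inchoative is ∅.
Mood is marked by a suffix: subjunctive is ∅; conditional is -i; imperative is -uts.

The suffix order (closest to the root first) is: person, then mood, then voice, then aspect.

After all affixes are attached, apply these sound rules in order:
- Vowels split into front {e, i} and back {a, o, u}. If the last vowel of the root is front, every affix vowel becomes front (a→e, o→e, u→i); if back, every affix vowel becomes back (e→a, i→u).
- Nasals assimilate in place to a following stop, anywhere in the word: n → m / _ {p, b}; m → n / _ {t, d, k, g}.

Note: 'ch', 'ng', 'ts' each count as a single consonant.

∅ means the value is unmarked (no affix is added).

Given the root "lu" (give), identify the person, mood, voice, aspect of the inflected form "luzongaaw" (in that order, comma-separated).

Segment: lu-zo-nga-aw.
person: -zo → 1st person.
mood: ∅ → subjunctive.
voice: -nga → causative.
aspect: -aw → progressive.

1st person, subjunctive, causative, progressive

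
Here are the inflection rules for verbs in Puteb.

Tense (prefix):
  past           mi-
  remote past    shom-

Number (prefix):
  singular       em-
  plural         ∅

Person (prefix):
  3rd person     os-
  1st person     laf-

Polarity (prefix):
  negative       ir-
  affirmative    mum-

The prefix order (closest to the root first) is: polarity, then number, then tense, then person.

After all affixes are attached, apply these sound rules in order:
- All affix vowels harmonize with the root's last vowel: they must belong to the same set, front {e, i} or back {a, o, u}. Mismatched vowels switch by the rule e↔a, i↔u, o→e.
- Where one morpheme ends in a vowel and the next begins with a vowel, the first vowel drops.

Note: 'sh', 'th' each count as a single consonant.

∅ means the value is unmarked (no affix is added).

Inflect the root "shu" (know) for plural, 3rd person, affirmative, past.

osmumumshu

Attach polarity affirmative mum- → mumshu.
number = plural: zero marking, form stays mumshu.
Attach tense past mi- → mimumshu.
Attach person 3rd person os- → osmimumshu.
Apply vowel harmony: osmimumshu → osmumumshu.
Vowel deletion: no change.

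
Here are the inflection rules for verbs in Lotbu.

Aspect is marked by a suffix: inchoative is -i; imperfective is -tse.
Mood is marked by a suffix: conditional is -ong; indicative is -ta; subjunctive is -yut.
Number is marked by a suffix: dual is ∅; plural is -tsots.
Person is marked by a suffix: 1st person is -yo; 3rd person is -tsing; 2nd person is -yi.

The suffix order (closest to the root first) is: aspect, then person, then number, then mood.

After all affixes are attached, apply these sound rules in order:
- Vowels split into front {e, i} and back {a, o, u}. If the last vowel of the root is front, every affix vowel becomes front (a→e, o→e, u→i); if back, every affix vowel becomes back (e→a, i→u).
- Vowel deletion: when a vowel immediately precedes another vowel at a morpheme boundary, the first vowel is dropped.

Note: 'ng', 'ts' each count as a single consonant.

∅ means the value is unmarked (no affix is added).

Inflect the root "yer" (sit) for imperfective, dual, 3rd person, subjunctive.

Attach aspect imperfective -tse → yertse.
Attach person 3rd person -tsing → yertsetsing.
number = dual: zero marking, form stays yertsetsing.
Attach mood subjunctive -yut → yertsetsingyut.
Apply vowel harmony: yertsetsingyut → yertsetsingyit.
Vowel deletion: no change.

yertsetsingyit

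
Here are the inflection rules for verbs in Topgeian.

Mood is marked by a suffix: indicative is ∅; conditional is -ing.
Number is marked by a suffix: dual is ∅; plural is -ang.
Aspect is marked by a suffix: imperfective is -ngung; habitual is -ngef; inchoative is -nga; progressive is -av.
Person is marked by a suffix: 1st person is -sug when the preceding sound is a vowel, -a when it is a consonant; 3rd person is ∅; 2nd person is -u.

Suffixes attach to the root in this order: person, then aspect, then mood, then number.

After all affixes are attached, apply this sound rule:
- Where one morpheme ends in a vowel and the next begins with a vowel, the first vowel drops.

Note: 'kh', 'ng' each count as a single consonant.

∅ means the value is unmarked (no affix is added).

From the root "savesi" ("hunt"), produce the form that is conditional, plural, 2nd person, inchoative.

Attach person 2nd person -u → savesiu.
Attach aspect inchoative -nga → savesiunga.
Attach mood conditional -ing → savesiungaing.
Attach number plural -ang → savesiungaingang.
Apply vowel deletion: savesiungaingang → savesungingang.

savesungingang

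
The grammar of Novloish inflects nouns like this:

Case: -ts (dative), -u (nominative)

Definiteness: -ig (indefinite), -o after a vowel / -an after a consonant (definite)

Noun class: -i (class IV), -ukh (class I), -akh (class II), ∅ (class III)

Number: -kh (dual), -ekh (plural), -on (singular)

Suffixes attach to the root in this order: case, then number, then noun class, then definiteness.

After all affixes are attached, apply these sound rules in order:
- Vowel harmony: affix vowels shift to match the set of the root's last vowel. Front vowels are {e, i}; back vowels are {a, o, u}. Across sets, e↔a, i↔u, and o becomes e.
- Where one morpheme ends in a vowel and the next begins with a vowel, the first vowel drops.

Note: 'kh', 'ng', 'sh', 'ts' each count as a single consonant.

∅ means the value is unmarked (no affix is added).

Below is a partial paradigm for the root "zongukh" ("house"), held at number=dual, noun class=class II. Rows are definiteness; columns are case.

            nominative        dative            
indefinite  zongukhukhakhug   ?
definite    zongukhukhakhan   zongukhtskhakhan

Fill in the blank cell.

Attach case dative -ts → zongukhts.
Attach number dual -kh → zongukhtskh.
Attach noun class class II -akh → zongukhtskhakh.
Attach definiteness indefinite -ig → zongukhtskhakhig.
Apply vowel harmony: zongukhtskhakhig → zongukhtskhakhug.
Vowel deletion: no change.

zongukhtskhakhug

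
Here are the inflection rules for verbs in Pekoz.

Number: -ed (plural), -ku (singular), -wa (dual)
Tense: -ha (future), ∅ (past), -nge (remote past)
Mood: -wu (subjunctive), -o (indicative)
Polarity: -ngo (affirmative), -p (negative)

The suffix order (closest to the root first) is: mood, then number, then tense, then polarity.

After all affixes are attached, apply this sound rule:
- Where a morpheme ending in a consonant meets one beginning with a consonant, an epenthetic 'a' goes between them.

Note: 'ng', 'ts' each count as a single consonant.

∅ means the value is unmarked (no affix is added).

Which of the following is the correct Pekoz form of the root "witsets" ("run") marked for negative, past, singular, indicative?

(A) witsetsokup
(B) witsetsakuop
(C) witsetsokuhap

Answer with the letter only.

Attach mood indicative -o → witsetso.
Attach number singular -ku → witsetsoku.
tense = past: zero marking, form stays witsetsoku.
Attach polarity negative -p → witsetsokup.
Epenthesis: no change.
So the correct form is witsetsokup, option (A).
(B) witsetsakuop is wrong: it has the affixes in the wrong order.
(C) witsetsokuhap is wrong: it uses future instead of past for tense.

A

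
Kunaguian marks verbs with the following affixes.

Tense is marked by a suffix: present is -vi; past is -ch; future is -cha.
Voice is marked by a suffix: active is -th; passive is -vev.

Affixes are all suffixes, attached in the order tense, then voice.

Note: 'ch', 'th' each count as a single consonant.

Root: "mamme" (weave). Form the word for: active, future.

Attach tense future -cha → mammecha.
Attach voice active -th → mammechath.

mammechath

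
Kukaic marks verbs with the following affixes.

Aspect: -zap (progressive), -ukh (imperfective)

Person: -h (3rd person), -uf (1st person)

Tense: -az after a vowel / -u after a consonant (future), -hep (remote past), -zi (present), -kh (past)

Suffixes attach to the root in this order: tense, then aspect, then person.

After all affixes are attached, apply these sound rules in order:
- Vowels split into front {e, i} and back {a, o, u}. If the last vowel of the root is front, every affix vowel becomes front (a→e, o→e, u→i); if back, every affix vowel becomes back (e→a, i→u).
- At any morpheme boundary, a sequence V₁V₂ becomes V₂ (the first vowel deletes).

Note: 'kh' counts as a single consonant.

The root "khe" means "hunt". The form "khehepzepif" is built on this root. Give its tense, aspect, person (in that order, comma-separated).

remote past, progressive, 1st person

Segment: khe-hep-zap-uf.
tense: -hep → remote past.
aspect: -zap → progressive.
person: -uf → 1st person.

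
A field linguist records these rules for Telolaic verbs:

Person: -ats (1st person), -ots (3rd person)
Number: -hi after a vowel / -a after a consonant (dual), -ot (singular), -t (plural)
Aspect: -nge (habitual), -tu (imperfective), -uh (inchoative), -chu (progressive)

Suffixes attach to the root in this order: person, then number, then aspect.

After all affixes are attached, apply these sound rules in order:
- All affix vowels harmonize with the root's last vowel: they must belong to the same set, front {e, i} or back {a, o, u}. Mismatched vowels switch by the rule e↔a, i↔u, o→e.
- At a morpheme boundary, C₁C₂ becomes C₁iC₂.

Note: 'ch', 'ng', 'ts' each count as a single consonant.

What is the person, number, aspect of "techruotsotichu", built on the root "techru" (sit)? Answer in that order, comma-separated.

Segment: techru-ots-ot-chu.
person: -ots → 3rd person.
number: -ot → singular.
aspect: -chu → progressive.

3rd person, singular, progressive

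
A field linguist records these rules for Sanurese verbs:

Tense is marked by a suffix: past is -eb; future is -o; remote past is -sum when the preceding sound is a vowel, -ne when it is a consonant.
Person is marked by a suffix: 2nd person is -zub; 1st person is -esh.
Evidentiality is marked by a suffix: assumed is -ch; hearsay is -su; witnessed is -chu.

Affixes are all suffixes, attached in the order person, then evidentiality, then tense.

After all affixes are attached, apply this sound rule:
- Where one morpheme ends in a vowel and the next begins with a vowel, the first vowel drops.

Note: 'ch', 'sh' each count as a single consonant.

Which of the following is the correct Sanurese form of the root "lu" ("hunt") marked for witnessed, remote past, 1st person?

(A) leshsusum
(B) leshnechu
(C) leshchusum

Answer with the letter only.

C

Attach person 1st person -esh → luesh.
Attach evidentiality witnessed -chu → lueshchu.
Attach tense remote past -sum (after vowel 'u') → lueshchusum.
Apply vowel deletion: lueshchusum → leshchusum.
So the correct form is leshchusum, option (C).
(B) leshnechu is wrong: it has the affixes in the wrong order.
(A) leshsusum is wrong: it uses hearsay instead of witnessed for evidentiality.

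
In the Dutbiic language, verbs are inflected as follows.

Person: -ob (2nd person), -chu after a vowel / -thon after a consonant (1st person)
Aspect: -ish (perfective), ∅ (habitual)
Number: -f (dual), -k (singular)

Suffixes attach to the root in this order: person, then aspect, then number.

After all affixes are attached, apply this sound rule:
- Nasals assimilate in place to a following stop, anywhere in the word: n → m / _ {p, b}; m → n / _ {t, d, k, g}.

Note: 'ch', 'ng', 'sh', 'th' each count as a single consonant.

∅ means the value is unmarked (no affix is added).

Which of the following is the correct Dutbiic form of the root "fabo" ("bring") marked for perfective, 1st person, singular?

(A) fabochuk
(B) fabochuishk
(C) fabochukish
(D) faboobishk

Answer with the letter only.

B

Attach person 1st person -chu (after vowel 'o') → fabochu.
Attach aspect perfective -ish → fabochuish.
Attach number singular -k → fabochuishk.
Nasal assimilation: no change.
So the correct form is fabochuishk, option (B).
(D) faboobishk is wrong: it uses 2nd person instead of 1st person for person.
(C) fabochukish is wrong: it has the affixes in the wrong order.
(A) fabochuk is wrong: it uses habitual instead of perfective for aspect.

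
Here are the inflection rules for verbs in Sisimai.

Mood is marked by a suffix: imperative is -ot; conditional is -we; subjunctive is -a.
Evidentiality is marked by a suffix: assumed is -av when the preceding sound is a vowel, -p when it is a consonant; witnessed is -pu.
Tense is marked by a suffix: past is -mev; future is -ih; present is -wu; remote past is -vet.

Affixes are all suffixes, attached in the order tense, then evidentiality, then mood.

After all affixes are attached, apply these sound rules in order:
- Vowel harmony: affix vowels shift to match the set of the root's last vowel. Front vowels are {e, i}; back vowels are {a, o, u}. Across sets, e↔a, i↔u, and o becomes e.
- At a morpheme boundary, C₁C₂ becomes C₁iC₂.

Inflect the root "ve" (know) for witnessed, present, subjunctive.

Attach tense present -wu → vewu.
Attach evidentiality witnessed -pu → vewupu.
Attach mood subjunctive -a → vewupua.
Apply vowel harmony: vewupua → vewipie.
Epenthesis: no change.

vewipie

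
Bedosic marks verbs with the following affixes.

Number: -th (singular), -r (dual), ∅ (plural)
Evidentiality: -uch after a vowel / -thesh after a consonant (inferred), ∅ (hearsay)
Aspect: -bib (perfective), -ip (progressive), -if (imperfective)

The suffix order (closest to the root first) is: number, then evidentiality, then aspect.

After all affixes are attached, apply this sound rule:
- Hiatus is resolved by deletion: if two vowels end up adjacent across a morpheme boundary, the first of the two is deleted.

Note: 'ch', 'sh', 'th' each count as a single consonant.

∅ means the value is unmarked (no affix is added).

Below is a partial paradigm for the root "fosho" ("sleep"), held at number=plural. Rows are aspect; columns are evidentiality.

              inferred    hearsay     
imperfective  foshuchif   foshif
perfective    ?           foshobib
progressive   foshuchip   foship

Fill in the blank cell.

number = plural: zero marking, form stays fosho.
Attach evidentiality inferred -uch (after vowel 'o') → foshouch.
Attach aspect perfective -bib → foshouchbib.
Apply vowel deletion: foshouchbib → foshuchbib.

foshuchbib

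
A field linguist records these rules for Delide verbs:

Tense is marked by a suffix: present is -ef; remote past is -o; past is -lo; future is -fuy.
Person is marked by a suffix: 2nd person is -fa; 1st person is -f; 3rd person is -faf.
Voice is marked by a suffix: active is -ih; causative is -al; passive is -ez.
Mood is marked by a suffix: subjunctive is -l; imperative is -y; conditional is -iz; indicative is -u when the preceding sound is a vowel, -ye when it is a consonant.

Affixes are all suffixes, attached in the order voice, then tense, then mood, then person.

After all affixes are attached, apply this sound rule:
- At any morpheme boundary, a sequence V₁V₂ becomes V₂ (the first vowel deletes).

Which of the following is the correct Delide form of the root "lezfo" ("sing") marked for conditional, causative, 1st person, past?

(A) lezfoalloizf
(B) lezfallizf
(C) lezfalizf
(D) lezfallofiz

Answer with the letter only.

Attach voice causative -al → lezfoal.
Attach tense past -lo → lezfoallo.
Attach mood conditional -iz → lezfoalloiz.
Attach person 1st person -f → lezfoalloizf.
Apply vowel deletion: lezfoalloizf → lezfallizf.
So the correct form is lezfallizf, option (B).
(D) lezfallofiz is wrong: it has the affixes in the wrong order.
(A) lezfoalloizf is wrong: it fails to apply the sound rule(s).
(C) lezfalizf is wrong: it uses remote past instead of past for tense.

B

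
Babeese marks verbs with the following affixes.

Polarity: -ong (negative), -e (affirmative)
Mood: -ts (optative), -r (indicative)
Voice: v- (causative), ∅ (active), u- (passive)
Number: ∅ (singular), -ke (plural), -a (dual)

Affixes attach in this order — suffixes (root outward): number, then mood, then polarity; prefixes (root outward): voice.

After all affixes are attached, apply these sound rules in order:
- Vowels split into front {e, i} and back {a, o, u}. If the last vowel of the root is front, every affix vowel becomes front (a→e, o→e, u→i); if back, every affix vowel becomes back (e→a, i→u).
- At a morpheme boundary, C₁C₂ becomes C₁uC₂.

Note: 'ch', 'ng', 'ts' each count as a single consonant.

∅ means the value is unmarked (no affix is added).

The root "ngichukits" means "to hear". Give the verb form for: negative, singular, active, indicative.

ngichukitsureng

number = singular: zero marking, form stays ngichukits.
Attach mood indicative -r → ngichukitsr.
Attach polarity negative -ong → ngichukitsrong.
voice = active: zero marking, form stays ngichukitsrong.
Apply vowel harmony: ngichukitsrong → ngichukitsreng.
Apply epenthesis: ngichukitsreng → ngichukitsureng.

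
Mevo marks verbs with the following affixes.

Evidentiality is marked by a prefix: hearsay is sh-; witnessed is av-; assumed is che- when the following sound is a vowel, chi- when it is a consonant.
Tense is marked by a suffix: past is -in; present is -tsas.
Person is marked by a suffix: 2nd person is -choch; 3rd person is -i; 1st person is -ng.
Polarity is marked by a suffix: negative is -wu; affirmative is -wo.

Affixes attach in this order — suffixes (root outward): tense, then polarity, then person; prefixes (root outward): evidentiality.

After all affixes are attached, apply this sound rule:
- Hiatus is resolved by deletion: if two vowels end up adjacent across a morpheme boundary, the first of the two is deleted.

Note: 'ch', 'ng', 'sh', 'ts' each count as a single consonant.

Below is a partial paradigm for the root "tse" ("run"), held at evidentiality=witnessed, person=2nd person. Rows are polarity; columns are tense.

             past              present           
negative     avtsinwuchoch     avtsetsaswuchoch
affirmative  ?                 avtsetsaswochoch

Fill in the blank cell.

Attach evidentiality witnessed av- → avtse.
Attach tense past -in → avtsein.
Attach polarity affirmative -wo → avtseinwo.
Attach person 2nd person -choch → avtseinwochoch.
Apply vowel deletion: avtseinwochoch → avtsinwochoch.

avtsinwochoch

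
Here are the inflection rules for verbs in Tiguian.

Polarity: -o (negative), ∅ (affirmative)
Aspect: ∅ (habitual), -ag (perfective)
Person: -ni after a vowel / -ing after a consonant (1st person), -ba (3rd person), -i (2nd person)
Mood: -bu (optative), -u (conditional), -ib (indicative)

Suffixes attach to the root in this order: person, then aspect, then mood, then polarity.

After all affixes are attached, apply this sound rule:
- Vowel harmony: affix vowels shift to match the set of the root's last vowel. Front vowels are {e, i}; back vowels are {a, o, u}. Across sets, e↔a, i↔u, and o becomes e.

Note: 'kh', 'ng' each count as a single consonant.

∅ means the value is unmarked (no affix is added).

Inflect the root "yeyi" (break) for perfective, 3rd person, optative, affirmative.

yeyibeegbi

Attach person 3rd person -ba → yeyiba.
Attach aspect perfective -ag → yeyibaag.
Attach mood optative -bu → yeyibaagbu.
polarity = affirmative: zero marking, form stays yeyibaagbu.
Apply vowel harmony: yeyibaagbu → yeyibeegbi.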